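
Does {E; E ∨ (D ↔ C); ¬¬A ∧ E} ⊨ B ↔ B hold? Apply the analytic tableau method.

Initial set: {T E; T (E ∨ (D ↔ C)); T (¬¬A ∧ E); F (B ↔ B)}.
T (¬¬A ∧ E): α-rule — add T ¬¬A, T E.
T ¬¬A: drop double negation, giving T A.
T (E ∨ (D ↔ C)): β-rule — branch into T E  //  T (D ↔ C).
  branch 1 (add T E):
    F (B ↔ B): β-rule — branch into T B, F B  //  F B, T B.
      branch 1.1 (add T B, F B):
        × closes — contains both B and ¬B.
      branch 1.2 (add F B, T B):
        × closes — contains both B and ¬B.
  branch 2 (add T (D ↔ C)):
    F (B ↔ B): β-rule — branch into T B, F B  //  F B, T B.
      branch 2.1 (add T B, F B):
        × closes — contains both B and ¬B.
      branch 2.2 (add F B, T B):
        × closes — contains both B and ¬B.
All 4 branches close.
Every branch closed, so the premises entail the conclusion.

Yes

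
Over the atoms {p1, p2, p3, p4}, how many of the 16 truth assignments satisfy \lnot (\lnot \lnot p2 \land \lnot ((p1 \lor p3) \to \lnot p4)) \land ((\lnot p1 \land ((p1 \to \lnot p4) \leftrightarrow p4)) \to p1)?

Initial set: {(\lnot (\lnot \lnot p2 \land \lnot ((p1 \lor p3) \to \lnot p4)) \land ((\lnot p1 \land ((p1 \to \lnot p4) \leftrightarrow p4)) \to p1))}.
(\lnot (\lnot \lnot p2 \land \lnot ((p1 \lor p3) \to \lnot p4)) \land ((\lnot p1 \land ((p1 \to \lnot p4) \leftrightarrow p4)) \to p1)): α-rule — add \lnot (\lnot \lnot p2 \land \lnot ((p1 \lor p3) \to \lnot p4)), ((\lnot p1 \land ((p1 \to \lnot p4) \leftrightarrow p4)) \to p1).
\lnot (\lnot \lnot p2 \land \lnot ((p1 \lor p3) \to \lnot p4)): β-rule — branch into \lnot \lnot \lnot p2  //  \lnot \lnot ((p1 \lor p3) \to \lnot p4).
  branch 1 (add \lnot \lnot \lnot p2):
    \lnot \lnot \lnot p2: drop double negation, giving \lnot p2.
    ((\lnot p1 \land ((p1 \to \lnot p4) \leftrightarrow p4)) \to p1): β-rule — branch into \lnot (\lnot p1 \land ((p1 \to \lnot p4) \leftrightarrow p4))  //  p1.
      branch 1.1 (add \lnot (\lnot p1 \land ((p1 \to \lnot p4) \leftrightarrow p4))):
        \lnot (\lnot p1 \land ((p1 \to \lnot p4) \leftrightarrow p4)): β-rule — branch into \lnot \lnot p1  //  \lnot ((p1 \to \lnot p4) \leftrightarrow p4).
          branch 1.1.1 (add \lnot \lnot p1):
            ○ open, literals {p1=true, p2=false}.
          branch 1.1.2 (add \lnot ((p1 \to \lnot p4) \leftrightarrow p4)):
            \lnot ((p1 \to \lnot p4) \leftrightarrow p4): β-rule — branch into (p1 \to \lnot p4), \lnot p4  //  \lnot (p1 \to \lnot p4), p4.
              branch 1.1.2.1 (add (p1 \to \lnot p4), \lnot p4):
                (p1 \to \lnot p4): β-rule — branch into \lnot p1  //  \lnot p4.
                  branch 1.1.2.1.1 (add \lnot p1):
                    ○ open, literals {p1=false, p2=false, p4=false}.
                  branch 1.1.2.1.2 (add \lnot p4):
                    ○ open, literals {p2=false, p4=false}.
              branch 1.1.2.2 (add \lnot (p1 \to \lnot p4), p4):
                \lnot (p1 \to \lnot p4): α-rule — add p1, \lnot \lnot p4.
                ○ open, literals {p1=true, p2=false, p4=true}.
      branch 1.2 (add p1):
        ○ open, literals {p1=true, p2=false}.
  branch 2 (add \lnot \lnot ((p1 \lor p3) \to \lnot p4)):
    ((\lnot p1 \land ((p1 \to \lnot p4) \leftrightarrow p4)) \to p1): β-rule — branch into \lnot (\lnot p1 \land ((p1 \to \lnot p4) \leftrightarrow p4))  //  p1.
      branch 2.1 (add \lnot (\lnot p1 \land ((p1 \to \lnot p4) \leftrightarrow p4))):
        \lnot \lnot ((p1 \lor p3) \to \lnot p4): β-rule — branch into \lnot (p1 \lor p3)  //  \lnot p4.
          branch 2.1.1 (add \lnot (p1 \lor p3)):
            \lnot (p1 \lor p3): α-rule — add \lnot p1, \lnot p3.
            \lnot (\lnot p1 \land ((p1 \to \lnot p4) \leftrightarrow p4)): β-rule — branch into \lnot \lnot p1  //  \lnot ((p1 \to \lnot p4) \leftrightarrow p4).
              branch 2.1.1.1 (add \lnot \lnot p1):
                × closes — contains both p1 and \lnot p1.
              branch 2.1.1.2 (add \lnot ((p1 \to \lnot p4) \leftrightarrow p4)):
                \lnot ((p1 \to \lnot p4) \leftrightarrow p4): β-rule — branch into (p1 \to \lnot p4), \lnot p4  //  \lnot (p1 \to \lnot p4), p4.
                  branch 2.1.1.2.1 (add (p1 \to \lnot p4), \lnot p4):
                    (p1 \to \lnot p4): β-rule — branch into \lnot p1  //  \lnot p4.
                      branch 2.1.1.2.1.1 (add \lnot p1):
                        ○ open, literals {p1=false, p3=false, p4=false}.
                      branch 2.1.1.2.1.2 (add \lnot p4):
                        ○ open, literals {p1=false, p3=false, p4=false}.
                  branch 2.1.1.2.2 (add \lnot (p1 \to \lnot p4), p4):
                    \lnot (p1 \to \lnot p4): α-rule — add p1, \lnot \lnot p4.
                    × closes — contains both p1 and \lnot p1.
          branch 2.1.2 (add \lnot p4):
            \lnot (\lnot p1 \land ((p1 \to \lnot p4) \leftrightarrow p4)): β-rule — branch into \lnot \lnot p1  //  \lnot ((p1 \to \lnot p4) \leftrightarrow p4).
              branch 2.1.2.1 (add \lnot \lnot p1):
                ○ open, literals {p1=true, p4=false}.
              branch 2.1.2.2 (add \lnot ((p1 \to \lnot p4) \leftrightarrow p4)):
                \lnot ((p1 \to \lnot p4) \leftrightarrow p4): β-rule — branch into (p1 \to \lnot p4), \lnot p4  //  \lnot (p1 \to \lnot p4), p4.
                  branch 2.1.2.2.1 (add (p1 \to \lnot p4), \lnot p4):
                    (p1 \to \lnot p4): β-rule — branch into \lnot p1  //  \lnot p4.
                      branch 2.1.2.2.1.1 (add \lnot p1):
                        ○ open, literals {p1=false, p4=false}.
                      branch 2.1.2.2.1.2 (add \lnot p4):
                        ○ open, literals {p4=false}.
                  branch 2.1.2.2.2 (add \lnot (p1 \to \lnot p4), p4):
                    × closes — contains both p4 and \lnot p4.
      branch 2.2 (add p1):
        \lnot \lnot ((p1 \lor p3) \to \lnot p4): β-rule — branch into \lnot (p1 \lor p3)  //  \lnot p4.
          branch 2.2.1 (add \lnot (p1 \lor p3)):
            \lnot (p1 \lor p3): α-rule — add \lnot p1, \lnot p3.
            × closes — contains both p1 and \lnot p1.
          branch 2.2.2 (add \lnot p4):
            ○ open, literals {p1=true, p4=false}.
4 branches closed, 11 open.
Each open branch fixes some atoms; the unmentioned ones are free. Counting distinct full assignments: branch {p1=true, p2=false} (p3, p4) contributes 4 new; branch {p1=false, p2=false, p4=false} (p3) contributes 2 new; branch {p2=false, p4=false} (p1, p3) contributes 0 new; branch {p1=true, p2=false, p4=true} (p3) contributes 0 new; branch {p1=true, p2=false} (p3, p4) contributes 0 new; branch {p1=false, p3=false, p4=false} (p2) contributes 1 new; branch {p1=false, p3=false, p4=false} (p2) contributes 0 new; branch {p1=true, p4=false} (p2, p3) contributes 2 new; branch {p1=false, p4=false} (p2, p3) contributes 1 new; branch {p4=false} (p1, p2, p3) contributes 0 new; branch {p1=true, p4=false} (p2, p3) contributes 0 new. Total: 10.

10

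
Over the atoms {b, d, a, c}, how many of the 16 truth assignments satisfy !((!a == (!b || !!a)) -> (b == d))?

Initial set: {!((!a == (!b || !!a)) -> (b == d))}.
!((!a == (!b || !!a)) -> (b == d)): α-rule — add (!a == (!b || !!a)), !(b == d).
(!a == (!b || !!a)): β-rule — branch into !a, (!b || !!a)  //  !!a, !(!b || !!a).
  branch 1 (add !a, (!b || !!a)):
    !(b == d): β-rule — branch into b, !d  //  !b, d.
      branch 1.1 (add b, !d):
        (!b || !!a): β-rule — branch into !b  //  !!a.
          branch 1.1.1 (add !b):
            × closes — contains both b and !b.
          branch 1.1.2 (add !!a):
            !!a: drop double negation, giving a.
            × closes — contains both a and !a.
      branch 1.2 (add !b, d):
        (!b || !!a): β-rule — branch into !b  //  !!a.
          branch 1.2.1 (add !b):
            ○ open, literals {a=F, b=F, d=T}.
          branch 1.2.2 (add !!a):
            !!a: drop double negation, giving a.
            × closes — contains both a and !a.
  branch 2 (add !!a, !(!b || !!a)):
    !(!b || !!a): α-rule — add !!b, !!!a.
    !!!a: drop double negation, giving !a.
    × closes — contains both a and !a.
4 branches closed, 1 open.
Each open branch fixes some atoms; the unmentioned ones are free. Counting distinct full assignments: branch {a=F, b=F, d=T} (c) contributes 2 new. Total: 2.

2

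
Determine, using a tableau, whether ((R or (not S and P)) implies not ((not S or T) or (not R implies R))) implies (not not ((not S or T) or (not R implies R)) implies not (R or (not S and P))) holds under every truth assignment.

Valid

Assume the negation and expand:
Initial set: {not (((R or (not S and P)) implies not ((not S or T) or (not R implies R))) implies (not not ((not S or T) or (not R implies R)) implies not (R or (not S and P))))}.
not (((R or (not S and P)) implies not ((not S or T) or (not R implies R))) implies (not not ((not S or T) or (not R implies R)) implies not (R or (not S and P)))): α-rule — add ((R or (not S and P)) implies not ((not S or T) or (not R implies R))), not (not not ((not S or T) or (not R implies R)) implies not (R or (not S and P))).
not (not not ((not S or T) or (not R implies R)) implies not (R or (not S and P))): α-rule — add not not ((not S or T) or (not R implies R)), not not (R or (not S and P)).
not not ((not S or T) or (not R implies R)): drop double negation, giving ((not S or T) or (not R implies R)).
((R or (not S and P)) implies not ((not S or T) or (not R implies R))): β-rule — branch into not (R or (not S and P))  //  not ((not S or T) or (not R implies R)).
  branch 1 (add not (R or (not S and P))):
    not (R or (not S and P)): α-rule — add not R, not (not S and P).
    not not (R or (not S and P)): β-rule — branch into R  //  (not S and P).
      branch 1.1 (add R):
        × closes — contains both R and not R.
      branch 1.2 (add (not S and P)):
        (not S and P): α-rule — add not S, P.
        ((not S or T) or (not R implies R)): β-rule — branch into (not S or T)  //  (not R implies R).
          branch 1.2.1 (add (not S or T)):
            not (not S and P): β-rule — branch into not not S  //  not P.
              branch 1.2.1.1 (add not not S):
                × closes — contains both S and not S.
              branch 1.2.1.2 (add not P):
                × closes — contains both P and not P.
          branch 1.2.2 (add (not R implies R)):
            not (not S and P): β-rule — branch into not not S  //  not P.
              branch 1.2.2.1 (add not not S):
                × closes — contains both S and not S.
              branch 1.2.2.2 (add not P):
                × closes — contains both P and not P.
  branch 2 (add not ((not S or T) or (not R implies R))):
    not ((not S or T) or (not R implies R)): α-rule — add not (not S or T), not (not R implies R).
    not (not S or T): α-rule — add not not S, not T.
    not (not R implies R): α-rule — add not R, not R.
    not not (R or (not S and P)): β-rule — branch into R  //  (not S and P).
      branch 2.1 (add R):
        × closes — contains both R and not R.
      branch 2.2 (add (not S and P)):
        (not S and P): α-rule — add not S, P.
        × closes — contains both S and not S.
All 7 branches close.
Every branch closed, so the negation is unsatisfiable and the formula is valid.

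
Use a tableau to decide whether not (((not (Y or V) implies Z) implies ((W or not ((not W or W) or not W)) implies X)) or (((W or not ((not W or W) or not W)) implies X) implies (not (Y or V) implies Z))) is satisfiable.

Unsatisfiable

Initial set: {not (((not (Y or V) implies Z) implies ((W or not ((not W or W) or not W)) implies X)) or (((W or not ((not W or W) or not W)) implies X) implies (not (Y or V) implies Z)))}.
not (((not (Y or V) implies Z) implies ((W or not ((not W or W) or not W)) implies X)) or (((W or not ((not W or W) or not W)) implies X) implies (not (Y or V) implies Z))): α-rule — add not ((not (Y or V) implies Z) implies ((W or not ((not W or W) or not W)) implies X)), not (((W or not ((not W or W) or not W)) implies X) implies (not (Y or V) implies Z)).
not ((not (Y or V) implies Z) implies ((W or not ((not W or W) or not W)) implies X)): α-rule — add (not (Y or V) implies Z), not ((W or not ((not W or W) or not W)) implies X).
not (((W or not ((not W or W) or not W)) implies X) implies (not (Y or V) implies Z)): α-rule — add ((W or not ((not W or W) or not W)) implies X), not (not (Y or V) implies Z).
not ((W or not ((not W or W) or not W)) implies X): α-rule — add (W or not ((not W or W) or not W)), not X.
not (not (Y or V) implies Z): α-rule — add not (Y or V), not Z.
not (Y or V): α-rule — add not Y, not V.
(not (Y or V) implies Z): β-rule — branch into not not (Y or V)  //  Z.
  branch 1 (add not not (Y or V)):
    ((W or not ((not W or W) or not W)) implies X): β-rule — branch into not (W or not ((not W or W) or not W))  //  X.
      branch 1.1 (add not (W or not ((not W or W) or not W))):
        not (W or not ((not W or W) or not W)): α-rule — add not W, not not ((not W or W) or not W).
        (W or not ((not W or W) or not W)): β-rule — branch into W  //  not ((not W or W) or not W).
          branch 1.1.1 (add W):
            × closes — contains both W and not W.
          branch 1.1.2 (add not ((not W or W) or not W)):
            not ((not W or W) or not W): α-rule — add not (not W or W), not not W.
            × closes — contains both W and not W.
      branch 1.2 (add X):
        × closes — contains both X and not X.
  branch 2 (add Z):
    × closes — contains both Z and not Z.
All 4 branches close.
Every branch closed; the formula is unsatisfiable.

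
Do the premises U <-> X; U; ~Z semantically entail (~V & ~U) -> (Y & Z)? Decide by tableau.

Yes

Initial set: {(U <-> X); U; ~Z; ~((~V & ~U) -> (Y & Z))}.
~((~V & ~U) -> (Y & Z)): α-rule — add (~V & ~U), ~(Y & Z).
(~V & ~U): α-rule — add ~V, ~U.
× closes — contains both U and ~U.
All 1 branch closes.
Every branch closed, so the premises entail the conclusion.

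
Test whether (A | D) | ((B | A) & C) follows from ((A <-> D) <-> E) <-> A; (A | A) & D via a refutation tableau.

Initial set: {(((A <-> D) <-> E) <-> A); ((A | A) & D); ~((A | D) | ((B | A) & C))}.
((A | A) & D): α-rule — add (A | A), D.
~((A | D) | ((B | A) & C)): α-rule — add ~(A | D), ~((B | A) & C).
~(A | D): α-rule — add ~A, ~D.
× closes — contains both D and ~D.
All 1 branch closes.
Every branch closed, so the premises entail the conclusion.

Yes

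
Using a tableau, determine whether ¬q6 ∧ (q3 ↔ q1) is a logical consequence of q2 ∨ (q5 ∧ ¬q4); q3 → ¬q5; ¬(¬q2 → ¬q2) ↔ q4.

Initial set: {(q2 ∨ (q5 ∧ ¬q4)); (q3 → ¬q5); (¬(¬q2 → ¬q2) ↔ q4); ¬(¬q6 ∧ (q3 ↔ q1))}.
(q2 ∨ (q5 ∧ ¬q4)): β-rule — branch into q2  //  (q5 ∧ ¬q4).
  branch 1 (add q2):
    (q3 → ¬q5): β-rule — branch into ¬q3  //  ¬q5.
      branch 1.1 (add ¬q3):
        (¬(¬q2 → ¬q2) ↔ q4): β-rule — branch into ¬(¬q2 → ¬q2), q4  //  ¬¬(¬q2 → ¬q2), ¬q4.
          branch 1.1.1 (add ¬(¬q2 → ¬q2), q4):
            ¬(¬q2 → ¬q2): α-rule — add ¬q2, ¬¬q2.
            × closes — contains both q2 and ¬q2.
          branch 1.1.2 (add ¬¬(¬q2 → ¬q2), ¬q4):
            ¬(¬q6 ∧ (q3 ↔ q1)): β-rule — branch into ¬¬q6  //  ¬(q3 ↔ q1).
              branch 1.1.2.1 (add ¬¬q6):
                ¬¬(¬q2 → ¬q2): β-rule — branch into ¬¬q2  //  ¬q2.
                  branch 1.1.2.1.1 (add ¬¬q2):
                    ○ open, literals {q2=true, q3=false, q4=false, q6=true}.
                  branch 1.1.2.1.2 (add ¬q2):
                    × closes — contains both q2 and ¬q2.
              branch 1.1.2.2 (add ¬(q3 ↔ q1)):
                ¬¬(¬q2 → ¬q2): β-rule — branch into ¬¬q2  //  ¬q2.
                  branch 1.1.2.2.1 (add ¬¬q2):
                    ¬(q3 ↔ q1): β-rule — branch into q3, ¬q1  //  ¬q3, q1.
                      branch 1.1.2.2.1.1 (add q3, ¬q1):
                        × closes — contains both q3 and ¬q3.
                      branch 1.1.2.2.1.2 (add ¬q3, q1):
                        ○ open, literals {q1=true, q2=true, q3=false, q4=false}.
                  branch 1.1.2.2.2 (add ¬q2):
                    × closes — contains both q2 and ¬q2.
      branch 1.2 (add ¬q5):
        (¬(¬q2 → ¬q2) ↔ q4): β-rule — branch into ¬(¬q2 → ¬q2), q4  //  ¬¬(¬q2 → ¬q2), ¬q4.
          branch 1.2.1 (add ¬(¬q2 → ¬q2), q4):
            ¬(¬q2 → ¬q2): α-rule — add ¬q2, ¬¬q2.
            × closes — contains both q2 and ¬q2.
          branch 1.2.2 (add ¬¬(¬q2 → ¬q2), ¬q4):
            ¬(¬q6 ∧ (q3 ↔ q1)): β-rule — branch into ¬¬q6  //  ¬(q3 ↔ q1).
              branch 1.2.2.1 (add ¬¬q6):
                ¬¬(¬q2 → ¬q2): β-rule — branch into ¬¬q2  //  ¬q2.
                  branch 1.2.2.1.1 (add ¬¬q2):
                    ○ open, literals {q2=true, q4=false, q5=false, q6=true}.
                  branch 1.2.2.1.2 (add ¬q2):
                    × closes — contains both q2 and ¬q2.
              branch 1.2.2.2 (add ¬(q3 ↔ q1)):
                ¬¬(¬q2 → ¬q2): β-rule — branch into ¬¬q2  //  ¬q2.
                  branch 1.2.2.2.1 (add ¬¬q2):
                    ¬(q3 ↔ q1): β-rule — branch into q3, ¬q1  //  ¬q3, q1.
                      branch 1.2.2.2.1.1 (add q3, ¬q1):
                        ○ open, literals {q1=false, q2=true, q3=true, q4=false, q5=false}.
                      branch 1.2.2.2.1.2 (add ¬q3, q1):
                        ○ open, literals {q1=true, q2=true, q3=false, q4=false, q5=false}.
                  branch 1.2.2.2.2 (add ¬q2):
                    × closes — contains both q2 and ¬q2.
  branch 2 (add (q5 ∧ ¬q4)):
    (q5 ∧ ¬q4): α-rule — add q5, ¬q4.
    (q3 → ¬q5): β-rule — branch into ¬q3  //  ¬q5.
      branch 2.1 (add ¬q3):
        (¬(¬q2 → ¬q2) ↔ q4): β-rule — branch into ¬(¬q2 → ¬q2), q4  //  ¬¬(¬q2 → ¬q2), ¬q4.
          branch 2.1.1 (add ¬(¬q2 → ¬q2), q4):
            × closes — contains both q4 and ¬q4.
          branch 2.1.2 (add ¬¬(¬q2 → ¬q2), ¬q4):
            ¬(¬q6 ∧ (q3 ↔ q1)): β-rule — branch into ¬¬q6  //  ¬(q3 ↔ q1).
              branch 2.1.2.1 (add ¬¬q6):
                ¬¬(¬q2 → ¬q2): β-rule — branch into ¬¬q2  //  ¬q2.
                  branch 2.1.2.1.1 (add ¬¬q2):
                    ○ open, literals {q2=true, q3=false, q4=false, q5=true, q6=true}.
                  branch 2.1.2.1.2 (add ¬q2):
                    ○ open, literals {q2=false, q3=false, q4=false, q5=true, q6=true}.
              branch 2.1.2.2 (add ¬(q3 ↔ q1)):
                ¬¬(¬q2 → ¬q2): β-rule — branch into ¬¬q2  //  ¬q2.
                  branch 2.1.2.2.1 (add ¬¬q2):
                    ¬(q3 ↔ q1): β-rule — branch into q3, ¬q1  //  ¬q3, q1.
                      branch 2.1.2.2.1.1 (add q3, ¬q1):
                        × closes — contains both q3 and ¬q3.
                      branch 2.1.2.2.1.2 (add ¬q3, q1):
                        ○ open, literals {q1=true, q2=true, q3=false, q4=false, q5=true}.
                  branch 2.1.2.2.2 (add ¬q2):
                    ¬(q3 ↔ q1): β-rule — branch into q3, ¬q1  //  ¬q3, q1.
                      branch 2.1.2.2.2.1 (add q3, ¬q1):
                        × closes — contains both q3 and ¬q3.
                      branch 2.1.2.2.2.2 (add ¬q3, q1):
                        ○ open, literals {q1=true, q2=false, q3=false, q4=false, q5=true}.
      branch 2.2 (add ¬q5):
        × closes — contains both q5 and ¬q5.
11 branches closed, 9 open.
An open branch gives a countermodel: q2=true, q3=false, q4=false, q6=true (unmentioned atoms arbitrary); the premises hold there but the conclusion fails.

No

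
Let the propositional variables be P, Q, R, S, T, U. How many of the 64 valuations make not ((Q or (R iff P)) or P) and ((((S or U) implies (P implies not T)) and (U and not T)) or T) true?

Initial set: {(not ((Q or (R iff P)) or P) and ((((S or U) implies (P implies not T)) and (U and not T)) or T))}.
(not ((Q or (R iff P)) or P) and ((((S or U) implies (P implies not T)) and (U and not T)) or T)): α-rule — add not ((Q or (R iff P)) or P), ((((S or U) implies (P implies not T)) and (U and not T)) or T).
not ((Q or (R iff P)) or P): α-rule — add not (Q or (R iff P)), not P.
not (Q or (R iff P)): α-rule — add not Q, not (R iff P).
((((S or U) implies (P implies not T)) and (U and not T)) or T): β-rule — branch into (((S or U) implies (P implies not T)) and (U and not T))  //  T.
  branch 1 (add (((S or U) implies (P implies not T)) and (U and not T))):
    (((S or U) implies (P implies not T)) and (U and not T)): α-rule — add ((S or U) implies (P implies not T)), (U and not T).
    (U and not T): α-rule — add U, not T.
    not (R iff P): β-rule — branch into R, not P  //  not R, P.
      branch 1.1 (add R, not P):
        ((S or U) implies (P implies not T)): β-rule — branch into not (S or U)  //  (P implies not T).
          branch 1.1.1 (add not (S or U)):
            not (S or U): α-rule — add not S, not U.
            × closes — contains both U and not U.
          branch 1.1.2 (add (P implies not T)):
            (P implies not T): β-rule — branch into not P  //  not T.
              branch 1.1.2.1 (add not P):
                ○ open, literals {P=0, Q=0, R=1, T=0, U=1}.
              branch 1.1.2.2 (add not T):
                ○ open, literals {P=0, Q=0, R=1, T=0, U=1}.
      branch 1.2 (add not R, P):
        × closes — contains both P and not P.
  branch 2 (add T):
    not (R iff P): β-rule — branch into R, not P  //  not R, P.
      branch 2.1 (add R, not P):
        ○ open, literals {P=0, Q=0, R=1, T=1}.
      branch 2.2 (add not R, P):
        × closes — contains both P and not P.
3 branches closed, 3 open.
Each open branch fixes some atoms; the unmentioned ones are free. Counting distinct full assignments: branch {P=0, Q=0, R=1, T=0, U=1} (S) contributes 2 new; branch {P=0, Q=0, R=1, T=0, U=1} (S) contributes 0 new; branch {P=0, Q=0, R=1, T=1} (S, U) contributes 4 new. Total: 6.

6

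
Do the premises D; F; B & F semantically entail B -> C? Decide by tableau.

No

Initial set: {D; F; (B & F); ~(B -> C)}.
(B & F): α-rule — add B, F.
~(B -> C): α-rule — add B, ~C.
○ open, literals {B=1, C=0, D=1, F=1}.
0 branches closed, 1 open.
An open branch gives a countermodel: B=1, C=0, D=1, F=1 (unmentioned atoms arbitrary); the premises hold there but the conclusion fails.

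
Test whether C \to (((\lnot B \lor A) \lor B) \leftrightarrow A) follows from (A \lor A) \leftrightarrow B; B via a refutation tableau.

Yes

Initial set: {((A \lor A) \leftrightarrow B); B; \lnot (C \to (((\lnot B \lor A) \lor B) \leftrightarrow A))}.
\lnot (C \to (((\lnot B \lor A) \lor B) \leftrightarrow A)): α-rule — add C, \lnot (((\lnot B \lor A) \lor B) \leftrightarrow A).
((A \lor A) \leftrightarrow B): β-rule — branch into (A \lor A), B  //  \lnot (A \lor A), \lnot B.
  branch 1 (add (A \lor A), B):
    \lnot (((\lnot B \lor A) \lor B) \leftrightarrow A): β-rule — branch into ((\lnot B \lor A) \lor B), \lnot A  //  \lnot ((\lnot B \lor A) \lor B), A.
      branch 1.1 (add ((\lnot B \lor A) \lor B), \lnot A):
        (A \lor A): β-rule — branch into A  //  A.
          branch 1.1.1 (add A):
            × closes — contains both A and \lnot A.
          branch 1.1.2 (add A):
            × closes — contains both A and \lnot A.
      branch 1.2 (add \lnot ((\lnot B \lor A) \lor B), A):
        \lnot ((\lnot B \lor A) \lor B): α-rule — add \lnot (\lnot B \lor A), \lnot B.
        × closes — contains both B and \lnot B.
  branch 2 (add \lnot (A \lor A), \lnot B):
    × closes — contains both B and \lnot B.
All 4 branches close.
Every branch closed, so the premises entail the conclusion.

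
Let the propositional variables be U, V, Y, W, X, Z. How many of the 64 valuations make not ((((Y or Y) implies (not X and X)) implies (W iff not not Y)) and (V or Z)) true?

Initial set: {not ((((Y or Y) implies (not X and X)) implies (W iff not not Y)) and (V or Z))}.
not ((((Y or Y) implies (not X and X)) implies (W iff not not Y)) and (V or Z)): β-rule — branch into not (((Y or Y) implies (not X and X)) implies (W iff not not Y))  //  not (V or Z).
  branch 1 (add not (((Y or Y) implies (not X and X)) implies (W iff not not Y))):
    not (((Y or Y) implies (not X and X)) implies (W iff not not Y)): α-rule — add ((Y or Y) implies (not X and X)), not (W iff not not Y).
    ((Y or Y) implies (not X and X)): β-rule — branch into not (Y or Y)  //  (not X and X).
      branch 1.1 (add not (Y or Y)):
        not (Y or Y): α-rule — add not Y, not Y.
        not (W iff not not Y): β-rule — branch into W, not not not Y  //  not W, not not Y.
          branch 1.1.1 (add W, not not not Y):
            not not not Y: drop double negation, giving not Y.
            ○ open, literals {W=1, Y=0}.
          branch 1.1.2 (add not W, not not Y):
            not not Y: drop double negation, giving Y.
            × closes — contains both Y and not Y.
      branch 1.2 (add (not X and X)):
        (not X and X): α-rule — add not X, X.
        × closes — contains both X and not X.
  branch 2 (add not (V or Z)):
    not (V or Z): α-rule — add not V, not Z.
    ○ open, literals {V=0, Z=0}.
2 branches closed, 2 open.
Each open branch fixes some atoms; the unmentioned ones are free. Counting distinct full assignments: branch {W=1, Y=0} (U, V, X, Z) contributes 16 new; branch {V=0, Z=0} (U, Y, W, X) contributes 12 new. Total: 28.

28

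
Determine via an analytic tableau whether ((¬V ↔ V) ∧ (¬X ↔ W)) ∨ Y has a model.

Initial set: {(((¬V ↔ V) ∧ (¬X ↔ W)) ∨ Y)}.
(((¬V ↔ V) ∧ (¬X ↔ W)) ∨ Y): β-rule — branch into ((¬V ↔ V) ∧ (¬X ↔ W))  //  Y.
  branch 1 (add ((¬V ↔ V) ∧ (¬X ↔ W))):
    ((¬V ↔ V) ∧ (¬X ↔ W)): α-rule — add (¬V ↔ V), (¬X ↔ W).
    (¬V ↔ V): β-rule — branch into ¬V, V  //  ¬¬V, ¬V.
      branch 1.1 (add ¬V, V):
        × closes — contains both V and ¬V.
      branch 1.2 (add ¬¬V, ¬V):
        × closes — contains both V and ¬V.
  branch 2 (add Y):
    ○ open, literals {Y=1}.
2 branches closed, 1 open.
An open branch gives a satisfying assignment: Y=1.

Satisfiable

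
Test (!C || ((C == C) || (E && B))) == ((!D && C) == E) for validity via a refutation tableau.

Not valid

Assume the negation and expand:
Initial set: {F ((!C || ((C == C) || (E && B))) == ((!D && C) == E))}.
F ((!C || ((C == C) || (E && B))) == ((!D && C) == E)): β-rule — branch into T (!C || ((C == C) || (E && B))), F ((!D && C) == E)  //  F (!C || ((C == C) || (E && B))), T ((!D && C) == E).
  branch 1 (add T (!C || ((C == C) || (E && B))), F ((!D && C) == E)):
    T (!C || ((C == C) || (E && B))): β-rule — branch into T !C  //  T ((C == C) || (E && B)).
      branch 1.1 (add T !C):
        F ((!D && C) == E): β-rule — branch into T (!D && C), F E  //  F (!D && C), T E.
          branch 1.1.1 (add T (!D && C), F E):
            T (!D && C): α-rule — add T !D, T C.
            × closes — contains both C and !C.
          branch 1.1.2 (add F (!D && C), T E):
            F (!D && C): β-rule — branch into F !D  //  F C.
              branch 1.1.2.1 (add F !D):
                ○ open, literals {C=false, D=true, E=true}.
              branch 1.1.2.2 (add F C):
                ○ open, literals {C=false, E=true}.
      branch 1.2 (add T ((C == C) || (E && B))):
        F ((!D && C) == E): β-rule — branch into T (!D && C), F E  //  F (!D && C), T E.
          branch 1.2.1 (add T (!D && C), F E):
            T (!D && C): α-rule — add T !D, T C.
            T ((C == C) || (E && B)): β-rule — branch into T (C == C)  //  T (E && B).
              branch 1.2.1.1 (add T (C == C)):
                T (C == C): β-rule — branch into T C, T C  //  F C, F C.
                  branch 1.2.1.1.1 (add T C, T C):
                    ○ open, literals {C=true, D=false, E=false}.
                  branch 1.2.1.1.2 (add F C, F C):
                    × closes — contains both C and !C.
              branch 1.2.1.2 (add T (E && B)):
                T (E && B): α-rule — add T E, T B.
                × closes — contains both E and !E.
          branch 1.2.2 (add F (!D && C), T E):
            T ((C == C) || (E && B)): β-rule — branch into T (C == C)  //  T (E && B).
              branch 1.2.2.1 (add T (C == C)):
                F (!D && C): β-rule — branch into F !D  //  F C.
                  branch 1.2.2.1.1 (add F !D):
                    T (C == C): β-rule — branch into T C, T C  //  F C, F C.
                      branch 1.2.2.1.1.1 (add T C, T C):
                        ○ open, literals {C=true, D=true, E=true}.
                      branch 1.2.2.1.1.2 (add F C, F C):
                        ○ open, literals {C=false, D=true, E=true}.
                  branch 1.2.2.1.2 (add F C):
                    T (C == C): β-rule — branch into T C, T C  //  F C, F C.
                      branch 1.2.2.1.2.1 (add T C, T C):
                        × closes — contains both C and !C.
                      branch 1.2.2.1.2.2 (add F C, F C):
                        ○ open, literals {C=false, E=true}.
              branch 1.2.2.2 (add T (E && B)):
                T (E && B): α-rule — add T E, T B.
                F (!D && C): β-rule — branch into F !D  //  F C.
                  branch 1.2.2.2.1 (add F !D):
                    ○ open, literals {B=true, D=true, E=true}.
                  branch 1.2.2.2.2 (add F C):
                    ○ open, literals {B=true, C=false, E=true}.
  branch 2 (add F (!C || ((C == C) || (E && B))), T ((!D && C) == E)):
    F (!C || ((C == C) || (E && B))): α-rule — add F !C, F ((C == C) || (E && B)).
    F ((C == C) || (E && B)): α-rule — add F (C == C), F (E && B).
    T ((!D && C) == E): β-rule — branch into T (!D && C), T E  //  F (!D && C), F E.
      branch 2.1 (add T (!D && C), T E):
        T (!D && C): α-rule — add T !D, T C.
        F (C == C): β-rule — branch into T C, F C  //  F C, T C.
          branch 2.1.1 (add T C, F C):
            × closes — contains both C and !C.
          branch 2.1.2 (add F C, T C):
            × closes — contains both C and !C.
      branch 2.2 (add F (!D && C), F E):
        F (C == C): β-rule — branch into T C, F C  //  F C, T C.
          branch 2.2.1 (add T C, F C):
            × closes — contains both C and !C.
          branch 2.2.2 (add F C, T C):
            × closes — contains both C and !C.
8 branches closed, 8 open.
An open branch gives a countermodel: C=false, D=true, E=true (unmentioned atoms arbitrary); under it the original formula is false.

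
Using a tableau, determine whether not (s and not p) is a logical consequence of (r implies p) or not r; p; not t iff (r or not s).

Initial set: {((r implies p) or not r); p; (not t iff (r or not s)); not not (s and not p)}.
not not (s and not p): α-rule — add s, not p.
× closes — contains both p and not p.
All 1 branch closes.
Every branch closed, so the premises entail the conclusion.

Yes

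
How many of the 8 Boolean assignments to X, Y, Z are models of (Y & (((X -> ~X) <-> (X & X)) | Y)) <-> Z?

4

Initial set: {((Y & (((X -> ~X) <-> (X & X)) | Y)) <-> Z)}.
((Y & (((X -> ~X) <-> (X & X)) | Y)) <-> Z): β-rule — branch into (Y & (((X -> ~X) <-> (X & X)) | Y)), Z  //  ~(Y & (((X -> ~X) <-> (X & X)) | Y)), ~Z.
  branch 1 (add (Y & (((X -> ~X) <-> (X & X)) | Y)), Z):
    (Y & (((X -> ~X) <-> (X & X)) | Y)): α-rule — add Y, (((X -> ~X) <-> (X & X)) | Y).
    (((X -> ~X) <-> (X & X)) | Y): β-rule — branch into ((X -> ~X) <-> (X & X))  //  Y.
      branch 1.1 (add ((X -> ~X) <-> (X & X))):
        ((X -> ~X) <-> (X & X)): β-rule — branch into (X -> ~X), (X & X)  //  ~(X -> ~X), ~(X & X).
          branch 1.1.1 (add (X -> ~X), (X & X)):
            (X & X): α-rule — add X, X.
            (X -> ~X): β-rule — branch into ~X  //  ~X.
              branch 1.1.1.1 (add ~X):
                × closes — contains both X and ~X.
              branch 1.1.1.2 (add ~X):
                × closes — contains both X and ~X.
          branch 1.1.2 (add ~(X -> ~X), ~(X & X)):
            ~(X -> ~X): α-rule — add X, ~~X.
            ~(X & X): β-rule — branch into ~X  //  ~X.
              branch 1.1.2.1 (add ~X):
                × closes — contains both X and ~X.
              branch 1.1.2.2 (add ~X):
                × closes — contains both X and ~X.
      branch 1.2 (add Y):
        ○ open, literals {Y=true, Z=true}.
  branch 2 (add ~(Y & (((X -> ~X) <-> (X & X)) | Y)), ~Z):
    ~(Y & (((X -> ~X) <-> (X & X)) | Y)): β-rule — branch into ~Y  //  ~(((X -> ~X) <-> (X & X)) | Y).
      branch 2.1 (add ~Y):
        ○ open, literals {Y=false, Z=false}.
      branch 2.2 (add ~(((X -> ~X) <-> (X & X)) | Y)):
        ~(((X -> ~X) <-> (X & X)) | Y): α-rule — add ~((X -> ~X) <-> (X & X)), ~Y.
        ~((X -> ~X) <-> (X & X)): β-rule — branch into (X -> ~X), ~(X & X)  //  ~(X -> ~X), (X & X).
          branch 2.2.1 (add (X -> ~X), ~(X & X)):
            (X -> ~X): β-rule — branch into ~X  //  ~X.
              branch 2.2.1.1 (add ~X):
                ~(X & X): β-rule — branch into ~X  //  ~X.
                  branch 2.2.1.1.1 (add ~X):
                    ○ open, literals {X=false, Y=false, Z=false}.
                  branch 2.2.1.1.2 (add ~X):
                    ○ open, literals {X=false, Y=false, Z=false}.
              branch 2.2.1.2 (add ~X):
                ~(X & X): β-rule — branch into ~X  //  ~X.
                  branch 2.2.1.2.1 (add ~X):
                    ○ open, literals {X=false, Y=false, Z=false}.
                  branch 2.2.1.2.2 (add ~X):
                    ○ open, literals {X=false, Y=false, Z=false}.
          branch 2.2.2 (add ~(X -> ~X), (X & X)):
            ~(X -> ~X): α-rule — add X, ~~X.
            (X & X): α-rule — add X, X.
            ○ open, literals {X=true, Y=false, Z=false}.
4 branches closed, 7 open.
Each open branch fixes some atoms; the unmentioned ones are free. Counting distinct full assignments: branch {Y=true, Z=true} (X) contributes 2 new; branch {Y=false, Z=false} (X) contributes 2 new; branch {X=false, Y=false, Z=false} (none free) contributes 0 new; branch {X=false, Y=false, Z=false} (none free) contributes 0 new; branch {X=false, Y=false, Z=false} (none free) contributes 0 new; branch {X=false, Y=false, Z=false} (none free) contributes 0 new; branch {X=true, Y=false, Z=false} (none free) contributes 0 new. Total: 4.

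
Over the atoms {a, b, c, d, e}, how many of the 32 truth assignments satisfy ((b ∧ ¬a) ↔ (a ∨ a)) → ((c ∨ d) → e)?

29

Initial set: {T (((b ∧ ¬a) ↔ (a ∨ a)) → ((c ∨ d) → e))}.
T (((b ∧ ¬a) ↔ (a ∨ a)) → ((c ∨ d) → e)): β-rule — branch into F ((b ∧ ¬a) ↔ (a ∨ a))  //  T ((c ∨ d) → e).
  branch 1 (add F ((b ∧ ¬a) ↔ (a ∨ a))):
    F ((b ∧ ¬a) ↔ (a ∨ a)): β-rule — branch into T (b ∧ ¬a), F (a ∨ a)  //  F (b ∧ ¬a), T (a ∨ a).
      branch 1.1 (add T (b ∧ ¬a), F (a ∨ a)):
        T (b ∧ ¬a): α-rule — add T b, T ¬a.
        F (a ∨ a): α-rule — add F a, F a.
        ○ open, literals {a=F, b=T}.
      branch 1.2 (add F (b ∧ ¬a), T (a ∨ a)):
        F (b ∧ ¬a): β-rule — branch into F b  //  F ¬a.
          branch 1.2.1 (add F b):
            T (a ∨ a): β-rule — branch into T a  //  T a.
              branch 1.2.1.1 (add T a):
                ○ open, literals {a=T, b=F}.
              branch 1.2.1.2 (add T a):
                ○ open, literals {a=T, b=F}.
          branch 1.2.2 (add F ¬a):
            T (a ∨ a): β-rule — branch into T a  //  T a.
              branch 1.2.2.1 (add T a):
                ○ open, literals {a=T}.
              branch 1.2.2.2 (add T a):
                ○ open, literals {a=T}.
  branch 2 (add T ((c ∨ d) → e)):
    T ((c ∨ d) → e): β-rule — branch into F (c ∨ d)  //  T e.
      branch 2.1 (add F (c ∨ d)):
        F (c ∨ d): α-rule — add F c, F d.
        ○ open, literals {c=F, d=F}.
      branch 2.2 (add T e):
        ○ open, literals {e=T}.
0 branches closed, 7 open.
Each open branch fixes some atoms; the unmentioned ones are free. Counting distinct full assignments: branch {a=F, b=T} (c, d, e) contributes 8 new; branch {a=T, b=F} (c, d, e) contributes 8 new; branch {a=T, b=F} (c, d, e) contributes 0 new; branch {a=T} (b, c, d, e) contributes 8 new; branch {a=T} (b, c, d, e) contributes 0 new; branch {c=F, d=F} (a, b, e) contributes 2 new; branch {e=T} (a, b, c, d) contributes 3 new. Total: 29.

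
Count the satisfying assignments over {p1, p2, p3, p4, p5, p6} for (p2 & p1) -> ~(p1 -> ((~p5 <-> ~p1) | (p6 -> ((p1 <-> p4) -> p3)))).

Initial set: {((p2 & p1) -> ~(p1 -> ((~p5 <-> ~p1) | (p6 -> ((p1 <-> p4) -> p3)))))}.
((p2 & p1) -> ~(p1 -> ((~p5 <-> ~p1) | (p6 -> ((p1 <-> p4) -> p3))))): β-rule — branch into ~(p2 & p1)  //  ~(p1 -> ((~p5 <-> ~p1) | (p6 -> ((p1 <-> p4) -> p3)))).
  branch 1 (add ~(p2 & p1)):
    ~(p2 & p1): β-rule — branch into ~p2  //  ~p1.
      branch 1.1 (add ~p2):
        ○ open, literals {p2=F}.
      branch 1.2 (add ~p1):
        ○ open, literals {p1=F}.
  branch 2 (add ~(p1 -> ((~p5 <-> ~p1) | (p6 -> ((p1 <-> p4) -> p3))))):
    ~(p1 -> ((~p5 <-> ~p1) | (p6 -> ((p1 <-> p4) -> p3)))): α-rule — add p1, ~((~p5 <-> ~p1) | (p6 -> ((p1 <-> p4) -> p3))).
    ~((~p5 <-> ~p1) | (p6 -> ((p1 <-> p4) -> p3))): α-rule — add ~(~p5 <-> ~p1), ~(p6 -> ((p1 <-> p4) -> p3)).
    ~(p6 -> ((p1 <-> p4) -> p3)): α-rule — add p6, ~((p1 <-> p4) -> p3).
    ~((p1 <-> p4) -> p3): α-rule — add (p1 <-> p4), ~p3.
    ~(~p5 <-> ~p1): β-rule — branch into ~p5, ~~p1  //  ~~p5, ~p1.
      branch 2.1 (add ~p5, ~~p1):
        (p1 <-> p4): β-rule — branch into p1, p4  //  ~p1, ~p4.
          branch 2.1.1 (add p1, p4):
            ○ open, literals {p1=T, p3=F, p4=T, p5=F, p6=T}.
          branch 2.1.2 (add ~p1, ~p4):
            × closes — contains both p1 and ~p1.
      branch 2.2 (add ~~p5, ~p1):
        × closes — contains both p1 and ~p1.
2 branches closed, 3 open.
Each open branch fixes some atoms; the unmentioned ones are free. Counting distinct full assignments: branch {p2=F} (p1, p3, p4, p5, p6) contributes 32 new; branch {p1=F} (p2, p3, p4, p5, p6) contributes 16 new; branch {p1=T, p3=F, p4=T, p5=F, p6=T} (p2) contributes 1 new. Total: 49.

49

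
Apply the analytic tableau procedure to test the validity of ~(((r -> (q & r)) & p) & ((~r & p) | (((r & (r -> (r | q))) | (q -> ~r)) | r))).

Assume the negation and expand:
Initial set: {~~(((r -> (q & r)) & p) & ((~r & p) | (((r & (r -> (r | q))) | (q -> ~r)) | r)))}.
~~(((r -> (q & r)) & p) & ((~r & p) | (((r & (r -> (r | q))) | (q -> ~r)) | r))): α-rule — add ((r -> (q & r)) & p), ((~r & p) | (((r & (r -> (r | q))) | (q -> ~r)) | r)).
((r -> (q & r)) & p): α-rule — add (r -> (q & r)), p.
((~r & p) | (((r & (r -> (r | q))) | (q -> ~r)) | r)): β-rule — branch into (~r & p)  //  (((r & (r -> (r | q))) | (q -> ~r)) | r).
  branch 1 (add (~r & p)):
    (~r & p): α-rule — add ~r, p.
    (r -> (q & r)): β-rule — branch into ~r  //  (q & r).
      branch 1.1 (add ~r):
        ○ open, literals {p=true, r=false}.
      branch 1.2 (add (q & r)):
        (q & r): α-rule — add q, r.
        × closes — contains both r and ~r.
  branch 2 (add (((r & (r -> (r | q))) | (q -> ~r)) | r)):
    (r -> (q & r)): β-rule — branch into ~r  //  (q & r).
      branch 2.1 (add ~r):
        (((r & (r -> (r | q))) | (q -> ~r)) | r): β-rule — branch into ((r & (r -> (r | q))) | (q -> ~r))  //  r.
          branch 2.1.1 (add ((r & (r -> (r | q))) | (q -> ~r))):
            ((r & (r -> (r | q))) | (q -> ~r)): β-rule — branch into (r & (r -> (r | q)))  //  (q -> ~r).
              branch 2.1.1.1 (add (r & (r -> (r | q)))):
                (r & (r -> (r | q))): α-rule — add r, (r -> (r | q)).
                × closes — contains both r and ~r.
              branch 2.1.1.2 (add (q -> ~r)):
                (q -> ~r): β-rule — branch into ~q  //  ~r.
                  branch 2.1.1.2.1 (add ~q):
                    ○ open, literals {p=true, q=false, r=false}.
                  branch 2.1.1.2.2 (add ~r):
                    ○ open, literals {p=true, r=false}.
          branch 2.1.2 (add r):
            × closes — contains both r and ~r.
      branch 2.2 (add (q & r)):
        (q & r): α-rule — add q, r.
        (((r & (r -> (r | q))) | (q -> ~r)) | r): β-rule — branch into ((r & (r -> (r | q))) | (q -> ~r))  //  r.
          branch 2.2.1 (add ((r & (r -> (r | q))) | (q -> ~r))):
            ((r & (r -> (r | q))) | (q -> ~r)): β-rule — branch into (r & (r -> (r | q)))  //  (q -> ~r).
              branch 2.2.1.1 (add (r & (r -> (r | q)))):
                (r & (r -> (r | q))): α-rule — add r, (r -> (r | q)).
                (r -> (r | q)): β-rule — branch into ~r  //  (r | q).
                  branch 2.2.1.1.1 (add ~r):
                    × closes — contains both r and ~r.
                  branch 2.2.1.1.2 (add (r | q)):
                    (r | q): β-rule — branch into r  //  q.
                      branch 2.2.1.1.2.1 (add r):
                        ○ open, literals {p=true, q=true, r=true}.
                      branch 2.2.1.1.2.2 (add q):
                        ○ open, literals {p=true, q=true, r=true}.
              branch 2.2.1.2 (add (q -> ~r)):
                (q -> ~r): β-rule — branch into ~q  //  ~r.
                  branch 2.2.1.2.1 (add ~q):
                    × closes — contains both q and ~q.
                  branch 2.2.1.2.2 (add ~r):
                    × closes — contains both r and ~r.
          branch 2.2.2 (add r):
            ○ open, literals {p=true, q=true, r=true}.
6 branches closed, 6 open.
An open branch gives a countermodel: p=true, r=false (unmentioned atoms arbitrary); under it the original formula is false.

Not valid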